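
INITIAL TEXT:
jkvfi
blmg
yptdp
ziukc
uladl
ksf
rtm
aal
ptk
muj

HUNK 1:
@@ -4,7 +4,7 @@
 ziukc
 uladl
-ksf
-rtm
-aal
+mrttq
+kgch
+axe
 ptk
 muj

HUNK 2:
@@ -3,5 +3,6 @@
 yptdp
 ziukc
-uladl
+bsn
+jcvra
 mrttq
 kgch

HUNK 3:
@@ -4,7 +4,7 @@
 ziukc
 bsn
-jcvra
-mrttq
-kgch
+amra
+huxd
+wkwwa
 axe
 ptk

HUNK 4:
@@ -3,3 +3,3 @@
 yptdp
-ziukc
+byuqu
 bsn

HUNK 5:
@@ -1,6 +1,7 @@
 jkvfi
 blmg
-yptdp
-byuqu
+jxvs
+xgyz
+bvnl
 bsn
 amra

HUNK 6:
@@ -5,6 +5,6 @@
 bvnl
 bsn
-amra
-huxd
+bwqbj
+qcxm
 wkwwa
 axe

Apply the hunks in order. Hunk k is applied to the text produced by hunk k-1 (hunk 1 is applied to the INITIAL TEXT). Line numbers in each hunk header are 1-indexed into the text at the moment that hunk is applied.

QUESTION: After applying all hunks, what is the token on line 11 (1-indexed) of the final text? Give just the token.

Hunk 1: at line 4 remove [ksf,rtm,aal] add [mrttq,kgch,axe] -> 10 lines: jkvfi blmg yptdp ziukc uladl mrttq kgch axe ptk muj
Hunk 2: at line 3 remove [uladl] add [bsn,jcvra] -> 11 lines: jkvfi blmg yptdp ziukc bsn jcvra mrttq kgch axe ptk muj
Hunk 3: at line 4 remove [jcvra,mrttq,kgch] add [amra,huxd,wkwwa] -> 11 lines: jkvfi blmg yptdp ziukc bsn amra huxd wkwwa axe ptk muj
Hunk 4: at line 3 remove [ziukc] add [byuqu] -> 11 lines: jkvfi blmg yptdp byuqu bsn amra huxd wkwwa axe ptk muj
Hunk 5: at line 1 remove [yptdp,byuqu] add [jxvs,xgyz,bvnl] -> 12 lines: jkvfi blmg jxvs xgyz bvnl bsn amra huxd wkwwa axe ptk muj
Hunk 6: at line 5 remove [amra,huxd] add [bwqbj,qcxm] -> 12 lines: jkvfi blmg jxvs xgyz bvnl bsn bwqbj qcxm wkwwa axe ptk muj
Final line 11: ptk

Answer: ptk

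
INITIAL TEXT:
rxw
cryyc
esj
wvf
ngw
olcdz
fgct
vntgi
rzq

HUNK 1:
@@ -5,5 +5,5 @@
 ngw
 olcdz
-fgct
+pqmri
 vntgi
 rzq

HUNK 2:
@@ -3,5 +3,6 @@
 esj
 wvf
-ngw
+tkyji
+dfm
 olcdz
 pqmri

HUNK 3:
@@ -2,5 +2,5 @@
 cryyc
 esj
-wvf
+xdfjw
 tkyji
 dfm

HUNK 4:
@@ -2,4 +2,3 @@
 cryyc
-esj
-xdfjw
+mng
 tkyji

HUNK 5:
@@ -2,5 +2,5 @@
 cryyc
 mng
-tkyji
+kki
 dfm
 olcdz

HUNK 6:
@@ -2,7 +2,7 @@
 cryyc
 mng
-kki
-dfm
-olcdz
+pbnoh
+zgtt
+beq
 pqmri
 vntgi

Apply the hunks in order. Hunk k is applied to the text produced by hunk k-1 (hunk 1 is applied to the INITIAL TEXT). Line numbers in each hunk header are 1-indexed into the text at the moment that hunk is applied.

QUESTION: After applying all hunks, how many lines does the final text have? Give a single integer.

Hunk 1: at line 5 remove [fgct] add [pqmri] -> 9 lines: rxw cryyc esj wvf ngw olcdz pqmri vntgi rzq
Hunk 2: at line 3 remove [ngw] add [tkyji,dfm] -> 10 lines: rxw cryyc esj wvf tkyji dfm olcdz pqmri vntgi rzq
Hunk 3: at line 2 remove [wvf] add [xdfjw] -> 10 lines: rxw cryyc esj xdfjw tkyji dfm olcdz pqmri vntgi rzq
Hunk 4: at line 2 remove [esj,xdfjw] add [mng] -> 9 lines: rxw cryyc mng tkyji dfm olcdz pqmri vntgi rzq
Hunk 5: at line 2 remove [tkyji] add [kki] -> 9 lines: rxw cryyc mng kki dfm olcdz pqmri vntgi rzq
Hunk 6: at line 2 remove [kki,dfm,olcdz] add [pbnoh,zgtt,beq] -> 9 lines: rxw cryyc mng pbnoh zgtt beq pqmri vntgi rzq
Final line count: 9

Answer: 9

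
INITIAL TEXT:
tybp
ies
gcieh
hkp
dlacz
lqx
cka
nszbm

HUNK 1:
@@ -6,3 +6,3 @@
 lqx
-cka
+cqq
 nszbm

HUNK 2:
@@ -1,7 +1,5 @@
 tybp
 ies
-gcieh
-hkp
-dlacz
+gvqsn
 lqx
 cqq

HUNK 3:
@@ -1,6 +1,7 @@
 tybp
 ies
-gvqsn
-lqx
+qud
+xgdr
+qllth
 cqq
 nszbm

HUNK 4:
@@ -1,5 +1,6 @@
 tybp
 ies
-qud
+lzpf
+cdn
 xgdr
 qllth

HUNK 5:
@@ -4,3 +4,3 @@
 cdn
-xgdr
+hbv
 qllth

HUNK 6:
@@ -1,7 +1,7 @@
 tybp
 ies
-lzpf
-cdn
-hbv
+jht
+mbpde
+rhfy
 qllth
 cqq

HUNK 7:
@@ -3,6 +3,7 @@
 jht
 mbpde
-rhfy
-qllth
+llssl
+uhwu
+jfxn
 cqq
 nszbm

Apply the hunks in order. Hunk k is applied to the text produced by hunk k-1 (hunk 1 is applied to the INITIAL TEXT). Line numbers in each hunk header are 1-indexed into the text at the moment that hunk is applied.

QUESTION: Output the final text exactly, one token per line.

Answer: tybp
ies
jht
mbpde
llssl
uhwu
jfxn
cqq
nszbm

Derivation:
Hunk 1: at line 6 remove [cka] add [cqq] -> 8 lines: tybp ies gcieh hkp dlacz lqx cqq nszbm
Hunk 2: at line 1 remove [gcieh,hkp,dlacz] add [gvqsn] -> 6 lines: tybp ies gvqsn lqx cqq nszbm
Hunk 3: at line 1 remove [gvqsn,lqx] add [qud,xgdr,qllth] -> 7 lines: tybp ies qud xgdr qllth cqq nszbm
Hunk 4: at line 1 remove [qud] add [lzpf,cdn] -> 8 lines: tybp ies lzpf cdn xgdr qllth cqq nszbm
Hunk 5: at line 4 remove [xgdr] add [hbv] -> 8 lines: tybp ies lzpf cdn hbv qllth cqq nszbm
Hunk 6: at line 1 remove [lzpf,cdn,hbv] add [jht,mbpde,rhfy] -> 8 lines: tybp ies jht mbpde rhfy qllth cqq nszbm
Hunk 7: at line 3 remove [rhfy,qllth] add [llssl,uhwu,jfxn] -> 9 lines: tybp ies jht mbpde llssl uhwu jfxn cqq nszbm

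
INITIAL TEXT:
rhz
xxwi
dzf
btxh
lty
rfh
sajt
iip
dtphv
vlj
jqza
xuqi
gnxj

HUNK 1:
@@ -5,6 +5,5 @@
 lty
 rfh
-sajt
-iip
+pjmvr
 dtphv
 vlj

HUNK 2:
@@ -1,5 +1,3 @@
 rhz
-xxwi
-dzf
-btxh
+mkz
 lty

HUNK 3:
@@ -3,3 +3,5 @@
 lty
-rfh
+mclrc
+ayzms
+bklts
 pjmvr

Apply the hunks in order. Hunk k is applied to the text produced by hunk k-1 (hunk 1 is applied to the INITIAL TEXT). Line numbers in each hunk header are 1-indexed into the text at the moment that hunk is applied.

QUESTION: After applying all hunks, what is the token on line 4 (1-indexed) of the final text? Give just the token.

Hunk 1: at line 5 remove [sajt,iip] add [pjmvr] -> 12 lines: rhz xxwi dzf btxh lty rfh pjmvr dtphv vlj jqza xuqi gnxj
Hunk 2: at line 1 remove [xxwi,dzf,btxh] add [mkz] -> 10 lines: rhz mkz lty rfh pjmvr dtphv vlj jqza xuqi gnxj
Hunk 3: at line 3 remove [rfh] add [mclrc,ayzms,bklts] -> 12 lines: rhz mkz lty mclrc ayzms bklts pjmvr dtphv vlj jqza xuqi gnxj
Final line 4: mclrc

Answer: mclrc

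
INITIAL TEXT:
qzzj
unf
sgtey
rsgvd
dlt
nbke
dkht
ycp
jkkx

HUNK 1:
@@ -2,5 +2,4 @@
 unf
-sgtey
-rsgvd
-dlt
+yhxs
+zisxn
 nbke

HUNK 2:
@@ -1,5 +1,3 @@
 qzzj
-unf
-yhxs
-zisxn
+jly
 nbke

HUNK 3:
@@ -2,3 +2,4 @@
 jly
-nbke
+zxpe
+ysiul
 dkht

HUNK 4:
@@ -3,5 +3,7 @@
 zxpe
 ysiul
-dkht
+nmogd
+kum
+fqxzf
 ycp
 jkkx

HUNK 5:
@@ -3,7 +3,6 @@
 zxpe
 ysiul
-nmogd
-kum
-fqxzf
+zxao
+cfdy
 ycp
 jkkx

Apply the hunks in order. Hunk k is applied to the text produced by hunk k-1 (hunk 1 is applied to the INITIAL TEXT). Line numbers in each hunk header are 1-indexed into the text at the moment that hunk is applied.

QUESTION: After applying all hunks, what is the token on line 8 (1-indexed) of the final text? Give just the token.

Answer: jkkx

Derivation:
Hunk 1: at line 2 remove [sgtey,rsgvd,dlt] add [yhxs,zisxn] -> 8 lines: qzzj unf yhxs zisxn nbke dkht ycp jkkx
Hunk 2: at line 1 remove [unf,yhxs,zisxn] add [jly] -> 6 lines: qzzj jly nbke dkht ycp jkkx
Hunk 3: at line 2 remove [nbke] add [zxpe,ysiul] -> 7 lines: qzzj jly zxpe ysiul dkht ycp jkkx
Hunk 4: at line 3 remove [dkht] add [nmogd,kum,fqxzf] -> 9 lines: qzzj jly zxpe ysiul nmogd kum fqxzf ycp jkkx
Hunk 5: at line 3 remove [nmogd,kum,fqxzf] add [zxao,cfdy] -> 8 lines: qzzj jly zxpe ysiul zxao cfdy ycp jkkx
Final line 8: jkkx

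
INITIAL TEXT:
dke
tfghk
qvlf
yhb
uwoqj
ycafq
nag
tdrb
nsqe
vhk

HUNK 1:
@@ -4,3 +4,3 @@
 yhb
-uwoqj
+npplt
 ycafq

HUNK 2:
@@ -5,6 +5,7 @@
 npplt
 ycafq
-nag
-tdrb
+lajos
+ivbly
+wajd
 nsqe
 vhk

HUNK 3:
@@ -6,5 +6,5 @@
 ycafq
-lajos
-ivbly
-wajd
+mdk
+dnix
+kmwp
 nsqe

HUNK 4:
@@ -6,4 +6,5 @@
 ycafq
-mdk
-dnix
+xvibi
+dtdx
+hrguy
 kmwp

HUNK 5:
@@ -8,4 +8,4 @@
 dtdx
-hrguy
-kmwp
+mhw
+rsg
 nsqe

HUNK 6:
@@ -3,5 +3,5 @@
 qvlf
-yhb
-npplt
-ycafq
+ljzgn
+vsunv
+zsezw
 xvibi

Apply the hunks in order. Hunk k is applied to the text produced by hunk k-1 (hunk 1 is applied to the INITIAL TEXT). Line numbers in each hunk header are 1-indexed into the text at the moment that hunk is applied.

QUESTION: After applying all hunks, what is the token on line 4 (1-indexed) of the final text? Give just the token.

Hunk 1: at line 4 remove [uwoqj] add [npplt] -> 10 lines: dke tfghk qvlf yhb npplt ycafq nag tdrb nsqe vhk
Hunk 2: at line 5 remove [nag,tdrb] add [lajos,ivbly,wajd] -> 11 lines: dke tfghk qvlf yhb npplt ycafq lajos ivbly wajd nsqe vhk
Hunk 3: at line 6 remove [lajos,ivbly,wajd] add [mdk,dnix,kmwp] -> 11 lines: dke tfghk qvlf yhb npplt ycafq mdk dnix kmwp nsqe vhk
Hunk 4: at line 6 remove [mdk,dnix] add [xvibi,dtdx,hrguy] -> 12 lines: dke tfghk qvlf yhb npplt ycafq xvibi dtdx hrguy kmwp nsqe vhk
Hunk 5: at line 8 remove [hrguy,kmwp] add [mhw,rsg] -> 12 lines: dke tfghk qvlf yhb npplt ycafq xvibi dtdx mhw rsg nsqe vhk
Hunk 6: at line 3 remove [yhb,npplt,ycafq] add [ljzgn,vsunv,zsezw] -> 12 lines: dke tfghk qvlf ljzgn vsunv zsezw xvibi dtdx mhw rsg nsqe vhk
Final line 4: ljzgn

Answer: ljzgn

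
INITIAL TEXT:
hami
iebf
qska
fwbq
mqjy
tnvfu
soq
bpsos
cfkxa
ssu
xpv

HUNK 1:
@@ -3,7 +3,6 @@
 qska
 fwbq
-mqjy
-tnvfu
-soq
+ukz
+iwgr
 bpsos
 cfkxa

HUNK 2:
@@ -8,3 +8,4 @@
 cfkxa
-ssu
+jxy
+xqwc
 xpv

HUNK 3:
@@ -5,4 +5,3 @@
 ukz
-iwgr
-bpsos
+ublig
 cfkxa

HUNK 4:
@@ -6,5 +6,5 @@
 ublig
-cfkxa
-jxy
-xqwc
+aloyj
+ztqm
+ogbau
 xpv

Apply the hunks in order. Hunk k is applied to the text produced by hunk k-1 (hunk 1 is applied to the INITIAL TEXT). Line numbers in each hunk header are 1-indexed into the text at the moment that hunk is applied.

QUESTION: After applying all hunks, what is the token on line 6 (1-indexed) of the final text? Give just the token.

Answer: ublig

Derivation:
Hunk 1: at line 3 remove [mqjy,tnvfu,soq] add [ukz,iwgr] -> 10 lines: hami iebf qska fwbq ukz iwgr bpsos cfkxa ssu xpv
Hunk 2: at line 8 remove [ssu] add [jxy,xqwc] -> 11 lines: hami iebf qska fwbq ukz iwgr bpsos cfkxa jxy xqwc xpv
Hunk 3: at line 5 remove [iwgr,bpsos] add [ublig] -> 10 lines: hami iebf qska fwbq ukz ublig cfkxa jxy xqwc xpv
Hunk 4: at line 6 remove [cfkxa,jxy,xqwc] add [aloyj,ztqm,ogbau] -> 10 lines: hami iebf qska fwbq ukz ublig aloyj ztqm ogbau xpv
Final line 6: ublig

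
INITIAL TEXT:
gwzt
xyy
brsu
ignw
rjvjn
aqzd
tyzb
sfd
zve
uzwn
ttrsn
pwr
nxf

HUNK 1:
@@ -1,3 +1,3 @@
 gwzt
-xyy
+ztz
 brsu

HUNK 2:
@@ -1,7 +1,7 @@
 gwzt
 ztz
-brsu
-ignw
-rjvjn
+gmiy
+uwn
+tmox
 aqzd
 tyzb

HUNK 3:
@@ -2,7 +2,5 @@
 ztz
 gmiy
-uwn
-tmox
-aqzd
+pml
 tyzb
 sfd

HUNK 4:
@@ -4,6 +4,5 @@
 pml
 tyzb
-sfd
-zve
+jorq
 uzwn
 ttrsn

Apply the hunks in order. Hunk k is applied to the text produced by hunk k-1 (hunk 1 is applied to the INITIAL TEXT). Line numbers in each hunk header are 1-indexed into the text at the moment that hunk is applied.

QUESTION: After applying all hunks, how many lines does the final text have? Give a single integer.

Hunk 1: at line 1 remove [xyy] add [ztz] -> 13 lines: gwzt ztz brsu ignw rjvjn aqzd tyzb sfd zve uzwn ttrsn pwr nxf
Hunk 2: at line 1 remove [brsu,ignw,rjvjn] add [gmiy,uwn,tmox] -> 13 lines: gwzt ztz gmiy uwn tmox aqzd tyzb sfd zve uzwn ttrsn pwr nxf
Hunk 3: at line 2 remove [uwn,tmox,aqzd] add [pml] -> 11 lines: gwzt ztz gmiy pml tyzb sfd zve uzwn ttrsn pwr nxf
Hunk 4: at line 4 remove [sfd,zve] add [jorq] -> 10 lines: gwzt ztz gmiy pml tyzb jorq uzwn ttrsn pwr nxf
Final line count: 10

Answer: 10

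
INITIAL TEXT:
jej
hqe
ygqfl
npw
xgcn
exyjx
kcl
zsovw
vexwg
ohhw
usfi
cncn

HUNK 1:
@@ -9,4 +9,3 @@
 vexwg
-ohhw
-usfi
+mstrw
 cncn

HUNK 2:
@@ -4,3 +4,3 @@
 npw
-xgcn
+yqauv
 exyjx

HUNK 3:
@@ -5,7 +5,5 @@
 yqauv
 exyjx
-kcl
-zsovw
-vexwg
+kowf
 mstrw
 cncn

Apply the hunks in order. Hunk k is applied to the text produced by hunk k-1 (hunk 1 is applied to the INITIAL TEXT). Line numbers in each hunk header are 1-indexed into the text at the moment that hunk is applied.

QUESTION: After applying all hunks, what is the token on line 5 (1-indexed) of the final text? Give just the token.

Hunk 1: at line 9 remove [ohhw,usfi] add [mstrw] -> 11 lines: jej hqe ygqfl npw xgcn exyjx kcl zsovw vexwg mstrw cncn
Hunk 2: at line 4 remove [xgcn] add [yqauv] -> 11 lines: jej hqe ygqfl npw yqauv exyjx kcl zsovw vexwg mstrw cncn
Hunk 3: at line 5 remove [kcl,zsovw,vexwg] add [kowf] -> 9 lines: jej hqe ygqfl npw yqauv exyjx kowf mstrw cncn
Final line 5: yqauv

Answer: yqauv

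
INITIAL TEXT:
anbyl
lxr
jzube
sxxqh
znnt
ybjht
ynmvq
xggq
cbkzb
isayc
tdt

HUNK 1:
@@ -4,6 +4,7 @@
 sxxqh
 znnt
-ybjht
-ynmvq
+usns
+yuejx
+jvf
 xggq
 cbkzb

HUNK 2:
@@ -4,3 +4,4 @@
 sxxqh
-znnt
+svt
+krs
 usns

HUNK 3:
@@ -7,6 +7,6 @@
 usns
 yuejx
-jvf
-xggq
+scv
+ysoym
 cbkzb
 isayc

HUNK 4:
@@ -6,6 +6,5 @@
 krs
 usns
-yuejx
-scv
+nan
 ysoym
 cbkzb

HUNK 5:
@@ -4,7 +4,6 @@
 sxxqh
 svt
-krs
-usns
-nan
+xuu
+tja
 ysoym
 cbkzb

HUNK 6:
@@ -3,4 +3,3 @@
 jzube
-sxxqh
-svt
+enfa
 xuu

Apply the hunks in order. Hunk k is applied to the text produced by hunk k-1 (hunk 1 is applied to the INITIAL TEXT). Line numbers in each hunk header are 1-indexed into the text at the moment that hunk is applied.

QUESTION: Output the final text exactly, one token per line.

Answer: anbyl
lxr
jzube
enfa
xuu
tja
ysoym
cbkzb
isayc
tdt

Derivation:
Hunk 1: at line 4 remove [ybjht,ynmvq] add [usns,yuejx,jvf] -> 12 lines: anbyl lxr jzube sxxqh znnt usns yuejx jvf xggq cbkzb isayc tdt
Hunk 2: at line 4 remove [znnt] add [svt,krs] -> 13 lines: anbyl lxr jzube sxxqh svt krs usns yuejx jvf xggq cbkzb isayc tdt
Hunk 3: at line 7 remove [jvf,xggq] add [scv,ysoym] -> 13 lines: anbyl lxr jzube sxxqh svt krs usns yuejx scv ysoym cbkzb isayc tdt
Hunk 4: at line 6 remove [yuejx,scv] add [nan] -> 12 lines: anbyl lxr jzube sxxqh svt krs usns nan ysoym cbkzb isayc tdt
Hunk 5: at line 4 remove [krs,usns,nan] add [xuu,tja] -> 11 lines: anbyl lxr jzube sxxqh svt xuu tja ysoym cbkzb isayc tdt
Hunk 6: at line 3 remove [sxxqh,svt] add [enfa] -> 10 lines: anbyl lxr jzube enfa xuu tja ysoym cbkzb isayc tdt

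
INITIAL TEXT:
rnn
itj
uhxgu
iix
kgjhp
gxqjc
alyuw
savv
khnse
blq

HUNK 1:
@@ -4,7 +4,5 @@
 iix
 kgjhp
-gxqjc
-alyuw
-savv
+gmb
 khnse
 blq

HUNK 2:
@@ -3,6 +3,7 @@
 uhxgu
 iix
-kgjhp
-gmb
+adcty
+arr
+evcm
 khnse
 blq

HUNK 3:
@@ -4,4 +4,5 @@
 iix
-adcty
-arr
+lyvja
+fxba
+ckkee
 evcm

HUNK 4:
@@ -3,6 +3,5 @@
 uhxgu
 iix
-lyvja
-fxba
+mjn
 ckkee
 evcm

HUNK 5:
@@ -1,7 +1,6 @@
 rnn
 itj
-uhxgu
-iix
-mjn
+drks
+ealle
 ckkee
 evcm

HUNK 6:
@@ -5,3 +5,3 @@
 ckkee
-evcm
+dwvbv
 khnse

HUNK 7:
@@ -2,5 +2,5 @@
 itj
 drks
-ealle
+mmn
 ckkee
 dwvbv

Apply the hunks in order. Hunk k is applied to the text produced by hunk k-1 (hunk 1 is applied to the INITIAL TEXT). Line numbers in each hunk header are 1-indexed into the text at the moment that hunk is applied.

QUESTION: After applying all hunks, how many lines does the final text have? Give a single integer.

Hunk 1: at line 4 remove [gxqjc,alyuw,savv] add [gmb] -> 8 lines: rnn itj uhxgu iix kgjhp gmb khnse blq
Hunk 2: at line 3 remove [kgjhp,gmb] add [adcty,arr,evcm] -> 9 lines: rnn itj uhxgu iix adcty arr evcm khnse blq
Hunk 3: at line 4 remove [adcty,arr] add [lyvja,fxba,ckkee] -> 10 lines: rnn itj uhxgu iix lyvja fxba ckkee evcm khnse blq
Hunk 4: at line 3 remove [lyvja,fxba] add [mjn] -> 9 lines: rnn itj uhxgu iix mjn ckkee evcm khnse blq
Hunk 5: at line 1 remove [uhxgu,iix,mjn] add [drks,ealle] -> 8 lines: rnn itj drks ealle ckkee evcm khnse blq
Hunk 6: at line 5 remove [evcm] add [dwvbv] -> 8 lines: rnn itj drks ealle ckkee dwvbv khnse blq
Hunk 7: at line 2 remove [ealle] add [mmn] -> 8 lines: rnn itj drks mmn ckkee dwvbv khnse blq
Final line count: 8

Answer: 8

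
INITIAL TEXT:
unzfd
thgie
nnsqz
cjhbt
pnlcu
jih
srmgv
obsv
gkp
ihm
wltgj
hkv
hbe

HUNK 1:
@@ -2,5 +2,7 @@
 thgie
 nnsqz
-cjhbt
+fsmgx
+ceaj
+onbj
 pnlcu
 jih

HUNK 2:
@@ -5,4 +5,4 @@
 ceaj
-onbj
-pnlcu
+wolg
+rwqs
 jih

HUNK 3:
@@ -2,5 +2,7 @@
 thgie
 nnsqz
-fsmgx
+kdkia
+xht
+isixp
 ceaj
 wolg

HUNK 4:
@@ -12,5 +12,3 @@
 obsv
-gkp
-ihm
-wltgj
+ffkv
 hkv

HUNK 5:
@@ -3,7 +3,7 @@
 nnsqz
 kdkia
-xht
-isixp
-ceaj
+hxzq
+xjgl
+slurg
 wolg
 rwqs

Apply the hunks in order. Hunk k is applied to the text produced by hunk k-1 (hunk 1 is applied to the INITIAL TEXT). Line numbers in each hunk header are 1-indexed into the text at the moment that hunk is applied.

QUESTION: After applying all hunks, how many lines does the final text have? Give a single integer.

Hunk 1: at line 2 remove [cjhbt] add [fsmgx,ceaj,onbj] -> 15 lines: unzfd thgie nnsqz fsmgx ceaj onbj pnlcu jih srmgv obsv gkp ihm wltgj hkv hbe
Hunk 2: at line 5 remove [onbj,pnlcu] add [wolg,rwqs] -> 15 lines: unzfd thgie nnsqz fsmgx ceaj wolg rwqs jih srmgv obsv gkp ihm wltgj hkv hbe
Hunk 3: at line 2 remove [fsmgx] add [kdkia,xht,isixp] -> 17 lines: unzfd thgie nnsqz kdkia xht isixp ceaj wolg rwqs jih srmgv obsv gkp ihm wltgj hkv hbe
Hunk 4: at line 12 remove [gkp,ihm,wltgj] add [ffkv] -> 15 lines: unzfd thgie nnsqz kdkia xht isixp ceaj wolg rwqs jih srmgv obsv ffkv hkv hbe
Hunk 5: at line 3 remove [xht,isixp,ceaj] add [hxzq,xjgl,slurg] -> 15 lines: unzfd thgie nnsqz kdkia hxzq xjgl slurg wolg rwqs jih srmgv obsv ffkv hkv hbe
Final line count: 15

Answer: 15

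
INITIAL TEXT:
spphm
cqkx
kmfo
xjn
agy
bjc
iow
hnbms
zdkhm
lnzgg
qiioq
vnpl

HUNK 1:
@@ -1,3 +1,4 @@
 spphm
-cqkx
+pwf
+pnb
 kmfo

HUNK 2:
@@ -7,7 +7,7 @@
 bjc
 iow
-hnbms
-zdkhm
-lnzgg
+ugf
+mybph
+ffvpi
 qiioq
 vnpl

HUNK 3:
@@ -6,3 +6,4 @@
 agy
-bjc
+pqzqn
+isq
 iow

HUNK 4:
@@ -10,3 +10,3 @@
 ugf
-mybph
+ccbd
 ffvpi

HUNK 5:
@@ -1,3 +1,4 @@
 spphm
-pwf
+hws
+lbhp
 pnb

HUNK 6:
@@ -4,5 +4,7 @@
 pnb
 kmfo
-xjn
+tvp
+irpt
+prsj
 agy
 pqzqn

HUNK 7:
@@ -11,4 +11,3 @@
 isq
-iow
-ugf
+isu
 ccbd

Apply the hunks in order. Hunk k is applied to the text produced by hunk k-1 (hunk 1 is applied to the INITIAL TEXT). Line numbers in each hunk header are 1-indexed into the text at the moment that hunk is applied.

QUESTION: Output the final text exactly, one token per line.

Answer: spphm
hws
lbhp
pnb
kmfo
tvp
irpt
prsj
agy
pqzqn
isq
isu
ccbd
ffvpi
qiioq
vnpl

Derivation:
Hunk 1: at line 1 remove [cqkx] add [pwf,pnb] -> 13 lines: spphm pwf pnb kmfo xjn agy bjc iow hnbms zdkhm lnzgg qiioq vnpl
Hunk 2: at line 7 remove [hnbms,zdkhm,lnzgg] add [ugf,mybph,ffvpi] -> 13 lines: spphm pwf pnb kmfo xjn agy bjc iow ugf mybph ffvpi qiioq vnpl
Hunk 3: at line 6 remove [bjc] add [pqzqn,isq] -> 14 lines: spphm pwf pnb kmfo xjn agy pqzqn isq iow ugf mybph ffvpi qiioq vnpl
Hunk 4: at line 10 remove [mybph] add [ccbd] -> 14 lines: spphm pwf pnb kmfo xjn agy pqzqn isq iow ugf ccbd ffvpi qiioq vnpl
Hunk 5: at line 1 remove [pwf] add [hws,lbhp] -> 15 lines: spphm hws lbhp pnb kmfo xjn agy pqzqn isq iow ugf ccbd ffvpi qiioq vnpl
Hunk 6: at line 4 remove [xjn] add [tvp,irpt,prsj] -> 17 lines: spphm hws lbhp pnb kmfo tvp irpt prsj agy pqzqn isq iow ugf ccbd ffvpi qiioq vnpl
Hunk 7: at line 11 remove [iow,ugf] add [isu] -> 16 lines: spphm hws lbhp pnb kmfo tvp irpt prsj agy pqzqn isq isu ccbd ffvpi qiioq vnpl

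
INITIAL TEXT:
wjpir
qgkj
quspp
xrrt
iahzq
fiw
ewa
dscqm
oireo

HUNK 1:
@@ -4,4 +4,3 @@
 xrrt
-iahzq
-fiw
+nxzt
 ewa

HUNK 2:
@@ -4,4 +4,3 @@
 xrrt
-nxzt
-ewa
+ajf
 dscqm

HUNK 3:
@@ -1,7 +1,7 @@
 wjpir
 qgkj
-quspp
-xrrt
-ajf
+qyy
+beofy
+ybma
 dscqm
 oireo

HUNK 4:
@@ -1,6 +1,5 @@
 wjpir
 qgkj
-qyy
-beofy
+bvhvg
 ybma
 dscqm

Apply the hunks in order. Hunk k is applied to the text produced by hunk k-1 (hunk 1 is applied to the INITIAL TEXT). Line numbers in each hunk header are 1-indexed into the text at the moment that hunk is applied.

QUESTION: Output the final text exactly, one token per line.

Answer: wjpir
qgkj
bvhvg
ybma
dscqm
oireo

Derivation:
Hunk 1: at line 4 remove [iahzq,fiw] add [nxzt] -> 8 lines: wjpir qgkj quspp xrrt nxzt ewa dscqm oireo
Hunk 2: at line 4 remove [nxzt,ewa] add [ajf] -> 7 lines: wjpir qgkj quspp xrrt ajf dscqm oireo
Hunk 3: at line 1 remove [quspp,xrrt,ajf] add [qyy,beofy,ybma] -> 7 lines: wjpir qgkj qyy beofy ybma dscqm oireo
Hunk 4: at line 1 remove [qyy,beofy] add [bvhvg] -> 6 lines: wjpir qgkj bvhvg ybma dscqm oireo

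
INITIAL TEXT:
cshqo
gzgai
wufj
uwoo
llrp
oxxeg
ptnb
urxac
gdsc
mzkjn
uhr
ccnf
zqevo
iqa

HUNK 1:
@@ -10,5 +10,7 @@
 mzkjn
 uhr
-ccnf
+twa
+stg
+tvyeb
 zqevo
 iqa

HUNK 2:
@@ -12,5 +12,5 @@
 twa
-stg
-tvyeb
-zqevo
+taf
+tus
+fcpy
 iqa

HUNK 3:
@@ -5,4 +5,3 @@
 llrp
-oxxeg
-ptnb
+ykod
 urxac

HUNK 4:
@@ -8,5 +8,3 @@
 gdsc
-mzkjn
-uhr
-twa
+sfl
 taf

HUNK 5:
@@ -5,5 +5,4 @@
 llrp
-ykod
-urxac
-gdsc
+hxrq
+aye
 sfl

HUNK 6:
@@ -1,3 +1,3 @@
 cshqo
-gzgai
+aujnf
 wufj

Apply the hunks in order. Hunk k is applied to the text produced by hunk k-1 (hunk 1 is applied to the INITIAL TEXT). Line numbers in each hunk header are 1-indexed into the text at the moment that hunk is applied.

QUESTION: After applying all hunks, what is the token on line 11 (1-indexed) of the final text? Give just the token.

Answer: fcpy

Derivation:
Hunk 1: at line 10 remove [ccnf] add [twa,stg,tvyeb] -> 16 lines: cshqo gzgai wufj uwoo llrp oxxeg ptnb urxac gdsc mzkjn uhr twa stg tvyeb zqevo iqa
Hunk 2: at line 12 remove [stg,tvyeb,zqevo] add [taf,tus,fcpy] -> 16 lines: cshqo gzgai wufj uwoo llrp oxxeg ptnb urxac gdsc mzkjn uhr twa taf tus fcpy iqa
Hunk 3: at line 5 remove [oxxeg,ptnb] add [ykod] -> 15 lines: cshqo gzgai wufj uwoo llrp ykod urxac gdsc mzkjn uhr twa taf tus fcpy iqa
Hunk 4: at line 8 remove [mzkjn,uhr,twa] add [sfl] -> 13 lines: cshqo gzgai wufj uwoo llrp ykod urxac gdsc sfl taf tus fcpy iqa
Hunk 5: at line 5 remove [ykod,urxac,gdsc] add [hxrq,aye] -> 12 lines: cshqo gzgai wufj uwoo llrp hxrq aye sfl taf tus fcpy iqa
Hunk 6: at line 1 remove [gzgai] add [aujnf] -> 12 lines: cshqo aujnf wufj uwoo llrp hxrq aye sfl taf tus fcpy iqa
Final line 11: fcpy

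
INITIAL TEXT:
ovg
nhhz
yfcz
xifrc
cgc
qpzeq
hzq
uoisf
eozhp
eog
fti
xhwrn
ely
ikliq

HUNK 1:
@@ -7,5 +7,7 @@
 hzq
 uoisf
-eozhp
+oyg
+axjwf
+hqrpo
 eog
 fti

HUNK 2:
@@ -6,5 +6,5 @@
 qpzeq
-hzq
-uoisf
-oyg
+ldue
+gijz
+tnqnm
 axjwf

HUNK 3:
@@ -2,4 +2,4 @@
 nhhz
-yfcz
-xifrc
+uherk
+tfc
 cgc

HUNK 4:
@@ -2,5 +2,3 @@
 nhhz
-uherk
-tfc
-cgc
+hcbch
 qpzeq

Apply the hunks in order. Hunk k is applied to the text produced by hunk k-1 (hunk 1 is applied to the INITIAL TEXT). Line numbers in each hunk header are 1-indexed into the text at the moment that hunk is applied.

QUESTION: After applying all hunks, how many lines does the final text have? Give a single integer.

Answer: 14

Derivation:
Hunk 1: at line 7 remove [eozhp] add [oyg,axjwf,hqrpo] -> 16 lines: ovg nhhz yfcz xifrc cgc qpzeq hzq uoisf oyg axjwf hqrpo eog fti xhwrn ely ikliq
Hunk 2: at line 6 remove [hzq,uoisf,oyg] add [ldue,gijz,tnqnm] -> 16 lines: ovg nhhz yfcz xifrc cgc qpzeq ldue gijz tnqnm axjwf hqrpo eog fti xhwrn ely ikliq
Hunk 3: at line 2 remove [yfcz,xifrc] add [uherk,tfc] -> 16 lines: ovg nhhz uherk tfc cgc qpzeq ldue gijz tnqnm axjwf hqrpo eog fti xhwrn ely ikliq
Hunk 4: at line 2 remove [uherk,tfc,cgc] add [hcbch] -> 14 lines: ovg nhhz hcbch qpzeq ldue gijz tnqnm axjwf hqrpo eog fti xhwrn ely ikliq
Final line count: 14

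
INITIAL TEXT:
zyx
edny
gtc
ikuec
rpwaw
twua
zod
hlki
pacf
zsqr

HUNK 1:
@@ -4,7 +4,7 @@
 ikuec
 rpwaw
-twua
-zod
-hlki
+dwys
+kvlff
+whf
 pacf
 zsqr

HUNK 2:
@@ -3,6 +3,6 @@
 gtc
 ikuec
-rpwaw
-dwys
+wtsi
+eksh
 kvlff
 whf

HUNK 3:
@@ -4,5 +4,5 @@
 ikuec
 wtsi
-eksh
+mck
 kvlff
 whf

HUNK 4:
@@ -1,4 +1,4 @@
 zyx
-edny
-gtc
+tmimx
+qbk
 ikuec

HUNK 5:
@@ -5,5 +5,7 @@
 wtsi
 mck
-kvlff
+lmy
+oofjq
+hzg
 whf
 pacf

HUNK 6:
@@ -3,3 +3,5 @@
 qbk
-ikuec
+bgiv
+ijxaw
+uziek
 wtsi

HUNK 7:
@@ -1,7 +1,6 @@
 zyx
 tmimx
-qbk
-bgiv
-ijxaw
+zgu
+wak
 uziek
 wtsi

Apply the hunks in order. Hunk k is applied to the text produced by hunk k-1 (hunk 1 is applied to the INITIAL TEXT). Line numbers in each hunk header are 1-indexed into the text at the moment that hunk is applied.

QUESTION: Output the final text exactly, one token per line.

Hunk 1: at line 4 remove [twua,zod,hlki] add [dwys,kvlff,whf] -> 10 lines: zyx edny gtc ikuec rpwaw dwys kvlff whf pacf zsqr
Hunk 2: at line 3 remove [rpwaw,dwys] add [wtsi,eksh] -> 10 lines: zyx edny gtc ikuec wtsi eksh kvlff whf pacf zsqr
Hunk 3: at line 4 remove [eksh] add [mck] -> 10 lines: zyx edny gtc ikuec wtsi mck kvlff whf pacf zsqr
Hunk 4: at line 1 remove [edny,gtc] add [tmimx,qbk] -> 10 lines: zyx tmimx qbk ikuec wtsi mck kvlff whf pacf zsqr
Hunk 5: at line 5 remove [kvlff] add [lmy,oofjq,hzg] -> 12 lines: zyx tmimx qbk ikuec wtsi mck lmy oofjq hzg whf pacf zsqr
Hunk 6: at line 3 remove [ikuec] add [bgiv,ijxaw,uziek] -> 14 lines: zyx tmimx qbk bgiv ijxaw uziek wtsi mck lmy oofjq hzg whf pacf zsqr
Hunk 7: at line 1 remove [qbk,bgiv,ijxaw] add [zgu,wak] -> 13 lines: zyx tmimx zgu wak uziek wtsi mck lmy oofjq hzg whf pacf zsqr

Answer: zyx
tmimx
zgu
wak
uziek
wtsi
mck
lmy
oofjq
hzg
whf
pacf
zsqr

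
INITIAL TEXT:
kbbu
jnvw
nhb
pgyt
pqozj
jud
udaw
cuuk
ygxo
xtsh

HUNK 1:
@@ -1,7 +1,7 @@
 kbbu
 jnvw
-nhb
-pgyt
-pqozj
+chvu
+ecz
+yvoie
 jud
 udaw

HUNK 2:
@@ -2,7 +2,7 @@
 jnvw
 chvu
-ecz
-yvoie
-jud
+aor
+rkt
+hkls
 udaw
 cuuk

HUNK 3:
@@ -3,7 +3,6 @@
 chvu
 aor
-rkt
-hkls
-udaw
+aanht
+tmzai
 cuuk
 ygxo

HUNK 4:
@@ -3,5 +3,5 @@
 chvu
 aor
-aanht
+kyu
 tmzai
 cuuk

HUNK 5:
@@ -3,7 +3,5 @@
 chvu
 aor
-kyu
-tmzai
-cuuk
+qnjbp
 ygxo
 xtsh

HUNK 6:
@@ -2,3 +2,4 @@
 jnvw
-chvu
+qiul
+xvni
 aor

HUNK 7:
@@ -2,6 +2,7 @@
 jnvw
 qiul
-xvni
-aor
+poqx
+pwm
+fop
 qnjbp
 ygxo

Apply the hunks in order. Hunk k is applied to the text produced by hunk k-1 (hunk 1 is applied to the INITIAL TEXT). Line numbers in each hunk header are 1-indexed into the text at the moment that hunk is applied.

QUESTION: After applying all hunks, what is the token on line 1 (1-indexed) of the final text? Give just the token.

Hunk 1: at line 1 remove [nhb,pgyt,pqozj] add [chvu,ecz,yvoie] -> 10 lines: kbbu jnvw chvu ecz yvoie jud udaw cuuk ygxo xtsh
Hunk 2: at line 2 remove [ecz,yvoie,jud] add [aor,rkt,hkls] -> 10 lines: kbbu jnvw chvu aor rkt hkls udaw cuuk ygxo xtsh
Hunk 3: at line 3 remove [rkt,hkls,udaw] add [aanht,tmzai] -> 9 lines: kbbu jnvw chvu aor aanht tmzai cuuk ygxo xtsh
Hunk 4: at line 3 remove [aanht] add [kyu] -> 9 lines: kbbu jnvw chvu aor kyu tmzai cuuk ygxo xtsh
Hunk 5: at line 3 remove [kyu,tmzai,cuuk] add [qnjbp] -> 7 lines: kbbu jnvw chvu aor qnjbp ygxo xtsh
Hunk 6: at line 2 remove [chvu] add [qiul,xvni] -> 8 lines: kbbu jnvw qiul xvni aor qnjbp ygxo xtsh
Hunk 7: at line 2 remove [xvni,aor] add [poqx,pwm,fop] -> 9 lines: kbbu jnvw qiul poqx pwm fop qnjbp ygxo xtsh
Final line 1: kbbu

Answer: kbbu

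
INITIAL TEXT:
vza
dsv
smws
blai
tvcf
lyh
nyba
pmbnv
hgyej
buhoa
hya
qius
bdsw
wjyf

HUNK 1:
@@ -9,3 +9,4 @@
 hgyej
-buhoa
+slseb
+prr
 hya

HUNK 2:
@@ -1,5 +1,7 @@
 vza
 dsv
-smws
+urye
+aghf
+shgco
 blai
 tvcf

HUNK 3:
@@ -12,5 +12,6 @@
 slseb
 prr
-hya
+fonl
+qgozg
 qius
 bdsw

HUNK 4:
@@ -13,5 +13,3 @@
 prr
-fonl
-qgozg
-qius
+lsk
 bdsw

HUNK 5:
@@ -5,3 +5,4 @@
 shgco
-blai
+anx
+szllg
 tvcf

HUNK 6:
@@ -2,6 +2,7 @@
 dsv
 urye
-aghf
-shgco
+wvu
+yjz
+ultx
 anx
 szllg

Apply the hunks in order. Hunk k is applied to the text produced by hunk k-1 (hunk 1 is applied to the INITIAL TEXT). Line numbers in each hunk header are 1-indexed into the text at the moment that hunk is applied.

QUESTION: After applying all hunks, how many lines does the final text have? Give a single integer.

Hunk 1: at line 9 remove [buhoa] add [slseb,prr] -> 15 lines: vza dsv smws blai tvcf lyh nyba pmbnv hgyej slseb prr hya qius bdsw wjyf
Hunk 2: at line 1 remove [smws] add [urye,aghf,shgco] -> 17 lines: vza dsv urye aghf shgco blai tvcf lyh nyba pmbnv hgyej slseb prr hya qius bdsw wjyf
Hunk 3: at line 12 remove [hya] add [fonl,qgozg] -> 18 lines: vza dsv urye aghf shgco blai tvcf lyh nyba pmbnv hgyej slseb prr fonl qgozg qius bdsw wjyf
Hunk 4: at line 13 remove [fonl,qgozg,qius] add [lsk] -> 16 lines: vza dsv urye aghf shgco blai tvcf lyh nyba pmbnv hgyej slseb prr lsk bdsw wjyf
Hunk 5: at line 5 remove [blai] add [anx,szllg] -> 17 lines: vza dsv urye aghf shgco anx szllg tvcf lyh nyba pmbnv hgyej slseb prr lsk bdsw wjyf
Hunk 6: at line 2 remove [aghf,shgco] add [wvu,yjz,ultx] -> 18 lines: vza dsv urye wvu yjz ultx anx szllg tvcf lyh nyba pmbnv hgyej slseb prr lsk bdsw wjyf
Final line count: 18

Answer: 18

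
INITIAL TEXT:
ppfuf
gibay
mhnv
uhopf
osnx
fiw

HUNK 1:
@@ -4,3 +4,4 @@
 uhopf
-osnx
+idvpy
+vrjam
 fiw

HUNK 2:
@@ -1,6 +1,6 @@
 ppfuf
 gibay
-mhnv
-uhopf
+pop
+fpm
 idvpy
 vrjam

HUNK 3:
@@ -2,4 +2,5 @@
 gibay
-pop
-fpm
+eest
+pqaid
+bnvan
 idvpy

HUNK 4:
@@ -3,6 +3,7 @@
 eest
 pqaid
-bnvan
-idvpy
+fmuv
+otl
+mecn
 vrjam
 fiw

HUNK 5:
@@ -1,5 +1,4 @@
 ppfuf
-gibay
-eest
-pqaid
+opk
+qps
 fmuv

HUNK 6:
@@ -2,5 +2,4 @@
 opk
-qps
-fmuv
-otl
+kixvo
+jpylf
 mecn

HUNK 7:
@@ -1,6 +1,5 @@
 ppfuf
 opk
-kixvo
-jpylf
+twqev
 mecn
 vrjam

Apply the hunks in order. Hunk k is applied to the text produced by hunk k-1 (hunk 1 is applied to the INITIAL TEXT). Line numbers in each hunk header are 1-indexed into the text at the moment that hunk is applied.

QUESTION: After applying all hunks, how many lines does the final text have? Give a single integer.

Answer: 6

Derivation:
Hunk 1: at line 4 remove [osnx] add [idvpy,vrjam] -> 7 lines: ppfuf gibay mhnv uhopf idvpy vrjam fiw
Hunk 2: at line 1 remove [mhnv,uhopf] add [pop,fpm] -> 7 lines: ppfuf gibay pop fpm idvpy vrjam fiw
Hunk 3: at line 2 remove [pop,fpm] add [eest,pqaid,bnvan] -> 8 lines: ppfuf gibay eest pqaid bnvan idvpy vrjam fiw
Hunk 4: at line 3 remove [bnvan,idvpy] add [fmuv,otl,mecn] -> 9 lines: ppfuf gibay eest pqaid fmuv otl mecn vrjam fiw
Hunk 5: at line 1 remove [gibay,eest,pqaid] add [opk,qps] -> 8 lines: ppfuf opk qps fmuv otl mecn vrjam fiw
Hunk 6: at line 2 remove [qps,fmuv,otl] add [kixvo,jpylf] -> 7 lines: ppfuf opk kixvo jpylf mecn vrjam fiw
Hunk 7: at line 1 remove [kixvo,jpylf] add [twqev] -> 6 lines: ppfuf opk twqev mecn vrjam fiw
Final line count: 6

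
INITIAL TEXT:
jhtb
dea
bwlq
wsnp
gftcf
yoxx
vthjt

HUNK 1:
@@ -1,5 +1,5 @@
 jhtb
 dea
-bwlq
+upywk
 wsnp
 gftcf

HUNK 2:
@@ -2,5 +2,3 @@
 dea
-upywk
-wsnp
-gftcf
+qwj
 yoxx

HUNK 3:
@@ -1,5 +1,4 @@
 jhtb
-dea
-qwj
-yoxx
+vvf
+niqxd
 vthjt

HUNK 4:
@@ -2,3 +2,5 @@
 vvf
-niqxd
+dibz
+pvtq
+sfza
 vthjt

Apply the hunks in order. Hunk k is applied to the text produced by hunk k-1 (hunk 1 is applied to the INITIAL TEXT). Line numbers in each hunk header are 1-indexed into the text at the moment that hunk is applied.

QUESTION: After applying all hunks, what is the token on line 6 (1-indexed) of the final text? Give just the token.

Hunk 1: at line 1 remove [bwlq] add [upywk] -> 7 lines: jhtb dea upywk wsnp gftcf yoxx vthjt
Hunk 2: at line 2 remove [upywk,wsnp,gftcf] add [qwj] -> 5 lines: jhtb dea qwj yoxx vthjt
Hunk 3: at line 1 remove [dea,qwj,yoxx] add [vvf,niqxd] -> 4 lines: jhtb vvf niqxd vthjt
Hunk 4: at line 2 remove [niqxd] add [dibz,pvtq,sfza] -> 6 lines: jhtb vvf dibz pvtq sfza vthjt
Final line 6: vthjt

Answer: vthjt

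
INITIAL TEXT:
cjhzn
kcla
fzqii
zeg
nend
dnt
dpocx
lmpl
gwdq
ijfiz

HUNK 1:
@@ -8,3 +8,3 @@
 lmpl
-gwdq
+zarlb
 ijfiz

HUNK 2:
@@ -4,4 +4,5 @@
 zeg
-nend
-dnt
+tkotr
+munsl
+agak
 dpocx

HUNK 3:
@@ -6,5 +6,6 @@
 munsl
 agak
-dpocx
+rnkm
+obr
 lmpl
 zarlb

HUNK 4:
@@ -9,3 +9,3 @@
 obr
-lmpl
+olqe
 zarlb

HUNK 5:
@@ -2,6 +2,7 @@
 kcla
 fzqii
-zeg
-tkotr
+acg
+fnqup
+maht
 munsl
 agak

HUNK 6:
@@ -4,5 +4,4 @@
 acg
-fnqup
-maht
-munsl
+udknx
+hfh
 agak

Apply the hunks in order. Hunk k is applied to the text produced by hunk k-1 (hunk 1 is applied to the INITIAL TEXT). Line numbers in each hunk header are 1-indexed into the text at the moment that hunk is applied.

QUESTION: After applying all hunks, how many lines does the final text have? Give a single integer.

Hunk 1: at line 8 remove [gwdq] add [zarlb] -> 10 lines: cjhzn kcla fzqii zeg nend dnt dpocx lmpl zarlb ijfiz
Hunk 2: at line 4 remove [nend,dnt] add [tkotr,munsl,agak] -> 11 lines: cjhzn kcla fzqii zeg tkotr munsl agak dpocx lmpl zarlb ijfiz
Hunk 3: at line 6 remove [dpocx] add [rnkm,obr] -> 12 lines: cjhzn kcla fzqii zeg tkotr munsl agak rnkm obr lmpl zarlb ijfiz
Hunk 4: at line 9 remove [lmpl] add [olqe] -> 12 lines: cjhzn kcla fzqii zeg tkotr munsl agak rnkm obr olqe zarlb ijfiz
Hunk 5: at line 2 remove [zeg,tkotr] add [acg,fnqup,maht] -> 13 lines: cjhzn kcla fzqii acg fnqup maht munsl agak rnkm obr olqe zarlb ijfiz
Hunk 6: at line 4 remove [fnqup,maht,munsl] add [udknx,hfh] -> 12 lines: cjhzn kcla fzqii acg udknx hfh agak rnkm obr olqe zarlb ijfiz
Final line count: 12

Answer: 12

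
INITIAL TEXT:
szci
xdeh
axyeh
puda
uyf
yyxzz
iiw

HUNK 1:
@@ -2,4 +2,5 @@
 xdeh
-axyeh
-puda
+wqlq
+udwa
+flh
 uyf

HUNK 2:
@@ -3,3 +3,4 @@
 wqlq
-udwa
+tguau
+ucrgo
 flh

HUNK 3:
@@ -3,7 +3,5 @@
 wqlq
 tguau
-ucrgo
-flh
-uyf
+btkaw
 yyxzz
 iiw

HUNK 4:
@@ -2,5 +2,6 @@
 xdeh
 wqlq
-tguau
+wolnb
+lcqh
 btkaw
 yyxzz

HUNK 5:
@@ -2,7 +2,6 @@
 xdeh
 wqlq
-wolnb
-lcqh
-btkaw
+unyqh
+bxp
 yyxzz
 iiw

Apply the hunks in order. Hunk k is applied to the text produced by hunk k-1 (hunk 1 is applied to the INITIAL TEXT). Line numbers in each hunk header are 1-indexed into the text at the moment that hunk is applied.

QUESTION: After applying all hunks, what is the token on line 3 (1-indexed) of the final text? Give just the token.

Answer: wqlq

Derivation:
Hunk 1: at line 2 remove [axyeh,puda] add [wqlq,udwa,flh] -> 8 lines: szci xdeh wqlq udwa flh uyf yyxzz iiw
Hunk 2: at line 3 remove [udwa] add [tguau,ucrgo] -> 9 lines: szci xdeh wqlq tguau ucrgo flh uyf yyxzz iiw
Hunk 3: at line 3 remove [ucrgo,flh,uyf] add [btkaw] -> 7 lines: szci xdeh wqlq tguau btkaw yyxzz iiw
Hunk 4: at line 2 remove [tguau] add [wolnb,lcqh] -> 8 lines: szci xdeh wqlq wolnb lcqh btkaw yyxzz iiw
Hunk 5: at line 2 remove [wolnb,lcqh,btkaw] add [unyqh,bxp] -> 7 lines: szci xdeh wqlq unyqh bxp yyxzz iiw
Final line 3: wqlq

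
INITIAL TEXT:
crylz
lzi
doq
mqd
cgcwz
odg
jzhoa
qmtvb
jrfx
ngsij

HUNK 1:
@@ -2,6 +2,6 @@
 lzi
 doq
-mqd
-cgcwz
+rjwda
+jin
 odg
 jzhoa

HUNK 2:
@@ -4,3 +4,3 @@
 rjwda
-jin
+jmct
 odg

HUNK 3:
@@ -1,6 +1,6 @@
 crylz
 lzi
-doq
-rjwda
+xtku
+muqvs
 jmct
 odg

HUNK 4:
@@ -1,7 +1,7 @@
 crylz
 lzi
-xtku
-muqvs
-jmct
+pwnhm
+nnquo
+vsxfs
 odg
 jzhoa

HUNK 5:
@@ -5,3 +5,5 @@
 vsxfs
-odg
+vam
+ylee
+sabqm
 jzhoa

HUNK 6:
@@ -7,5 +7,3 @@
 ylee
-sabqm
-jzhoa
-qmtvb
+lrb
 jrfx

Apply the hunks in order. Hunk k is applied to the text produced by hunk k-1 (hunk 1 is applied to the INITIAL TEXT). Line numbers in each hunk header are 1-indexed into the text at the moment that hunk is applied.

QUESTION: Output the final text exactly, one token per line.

Answer: crylz
lzi
pwnhm
nnquo
vsxfs
vam
ylee
lrb
jrfx
ngsij

Derivation:
Hunk 1: at line 2 remove [mqd,cgcwz] add [rjwda,jin] -> 10 lines: crylz lzi doq rjwda jin odg jzhoa qmtvb jrfx ngsij
Hunk 2: at line 4 remove [jin] add [jmct] -> 10 lines: crylz lzi doq rjwda jmct odg jzhoa qmtvb jrfx ngsij
Hunk 3: at line 1 remove [doq,rjwda] add [xtku,muqvs] -> 10 lines: crylz lzi xtku muqvs jmct odg jzhoa qmtvb jrfx ngsij
Hunk 4: at line 1 remove [xtku,muqvs,jmct] add [pwnhm,nnquo,vsxfs] -> 10 lines: crylz lzi pwnhm nnquo vsxfs odg jzhoa qmtvb jrfx ngsij
Hunk 5: at line 5 remove [odg] add [vam,ylee,sabqm] -> 12 lines: crylz lzi pwnhm nnquo vsxfs vam ylee sabqm jzhoa qmtvb jrfx ngsij
Hunk 6: at line 7 remove [sabqm,jzhoa,qmtvb] add [lrb] -> 10 lines: crylz lzi pwnhm nnquo vsxfs vam ylee lrb jrfx ngsij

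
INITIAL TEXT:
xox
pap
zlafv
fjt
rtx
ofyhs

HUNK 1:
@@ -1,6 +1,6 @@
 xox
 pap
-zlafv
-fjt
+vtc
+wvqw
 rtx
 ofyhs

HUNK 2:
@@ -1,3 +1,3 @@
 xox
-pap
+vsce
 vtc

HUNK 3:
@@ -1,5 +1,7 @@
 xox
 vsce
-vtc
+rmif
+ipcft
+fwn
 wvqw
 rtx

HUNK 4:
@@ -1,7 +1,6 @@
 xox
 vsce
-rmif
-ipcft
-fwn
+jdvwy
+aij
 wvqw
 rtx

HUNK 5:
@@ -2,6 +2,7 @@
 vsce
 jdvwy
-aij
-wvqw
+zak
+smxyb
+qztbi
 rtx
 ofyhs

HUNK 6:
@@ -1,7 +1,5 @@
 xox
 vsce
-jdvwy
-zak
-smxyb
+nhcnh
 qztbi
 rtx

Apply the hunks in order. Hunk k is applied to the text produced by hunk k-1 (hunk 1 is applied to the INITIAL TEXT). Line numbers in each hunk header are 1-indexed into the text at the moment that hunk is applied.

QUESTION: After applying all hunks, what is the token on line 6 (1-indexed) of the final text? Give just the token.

Answer: ofyhs

Derivation:
Hunk 1: at line 1 remove [zlafv,fjt] add [vtc,wvqw] -> 6 lines: xox pap vtc wvqw rtx ofyhs
Hunk 2: at line 1 remove [pap] add [vsce] -> 6 lines: xox vsce vtc wvqw rtx ofyhs
Hunk 3: at line 1 remove [vtc] add [rmif,ipcft,fwn] -> 8 lines: xox vsce rmif ipcft fwn wvqw rtx ofyhs
Hunk 4: at line 1 remove [rmif,ipcft,fwn] add [jdvwy,aij] -> 7 lines: xox vsce jdvwy aij wvqw rtx ofyhs
Hunk 5: at line 2 remove [aij,wvqw] add [zak,smxyb,qztbi] -> 8 lines: xox vsce jdvwy zak smxyb qztbi rtx ofyhs
Hunk 6: at line 1 remove [jdvwy,zak,smxyb] add [nhcnh] -> 6 lines: xox vsce nhcnh qztbi rtx ofyhs
Final line 6: ofyhs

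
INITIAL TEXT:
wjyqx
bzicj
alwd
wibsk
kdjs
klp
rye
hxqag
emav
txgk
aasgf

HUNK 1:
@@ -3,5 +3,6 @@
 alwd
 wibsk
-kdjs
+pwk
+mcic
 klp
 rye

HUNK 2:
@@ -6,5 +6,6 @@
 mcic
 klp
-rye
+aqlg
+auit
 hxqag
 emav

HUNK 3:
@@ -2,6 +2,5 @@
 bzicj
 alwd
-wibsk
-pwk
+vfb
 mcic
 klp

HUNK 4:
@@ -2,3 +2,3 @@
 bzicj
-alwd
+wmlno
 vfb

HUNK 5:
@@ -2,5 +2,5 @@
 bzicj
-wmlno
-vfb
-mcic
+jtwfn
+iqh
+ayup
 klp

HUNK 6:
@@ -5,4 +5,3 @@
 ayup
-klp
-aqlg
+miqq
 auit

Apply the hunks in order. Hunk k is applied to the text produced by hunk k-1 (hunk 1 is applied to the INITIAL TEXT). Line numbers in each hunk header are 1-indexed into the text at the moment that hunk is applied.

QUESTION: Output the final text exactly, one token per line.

Hunk 1: at line 3 remove [kdjs] add [pwk,mcic] -> 12 lines: wjyqx bzicj alwd wibsk pwk mcic klp rye hxqag emav txgk aasgf
Hunk 2: at line 6 remove [rye] add [aqlg,auit] -> 13 lines: wjyqx bzicj alwd wibsk pwk mcic klp aqlg auit hxqag emav txgk aasgf
Hunk 3: at line 2 remove [wibsk,pwk] add [vfb] -> 12 lines: wjyqx bzicj alwd vfb mcic klp aqlg auit hxqag emav txgk aasgf
Hunk 4: at line 2 remove [alwd] add [wmlno] -> 12 lines: wjyqx bzicj wmlno vfb mcic klp aqlg auit hxqag emav txgk aasgf
Hunk 5: at line 2 remove [wmlno,vfb,mcic] add [jtwfn,iqh,ayup] -> 12 lines: wjyqx bzicj jtwfn iqh ayup klp aqlg auit hxqag emav txgk aasgf
Hunk 6: at line 5 remove [klp,aqlg] add [miqq] -> 11 lines: wjyqx bzicj jtwfn iqh ayup miqq auit hxqag emav txgk aasgf

Answer: wjyqx
bzicj
jtwfn
iqh
ayup
miqq
auit
hxqag
emav
txgk
aasgf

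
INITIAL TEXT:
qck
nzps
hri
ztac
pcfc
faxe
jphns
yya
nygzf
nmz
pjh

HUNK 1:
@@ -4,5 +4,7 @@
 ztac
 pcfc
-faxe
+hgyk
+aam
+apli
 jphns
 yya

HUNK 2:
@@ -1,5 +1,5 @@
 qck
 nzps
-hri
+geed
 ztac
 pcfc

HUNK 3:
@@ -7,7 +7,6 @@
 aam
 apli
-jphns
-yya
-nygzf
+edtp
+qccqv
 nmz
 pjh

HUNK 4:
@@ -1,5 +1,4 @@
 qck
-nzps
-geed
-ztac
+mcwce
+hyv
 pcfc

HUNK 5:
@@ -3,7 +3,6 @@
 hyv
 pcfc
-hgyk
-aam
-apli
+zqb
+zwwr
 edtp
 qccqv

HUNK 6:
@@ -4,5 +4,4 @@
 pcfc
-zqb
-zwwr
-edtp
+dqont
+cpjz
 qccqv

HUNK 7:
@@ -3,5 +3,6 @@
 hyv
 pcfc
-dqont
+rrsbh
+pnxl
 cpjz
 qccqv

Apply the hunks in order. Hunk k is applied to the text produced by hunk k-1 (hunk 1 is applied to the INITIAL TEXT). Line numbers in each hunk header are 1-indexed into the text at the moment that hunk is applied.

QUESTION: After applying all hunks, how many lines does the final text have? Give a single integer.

Hunk 1: at line 4 remove [faxe] add [hgyk,aam,apli] -> 13 lines: qck nzps hri ztac pcfc hgyk aam apli jphns yya nygzf nmz pjh
Hunk 2: at line 1 remove [hri] add [geed] -> 13 lines: qck nzps geed ztac pcfc hgyk aam apli jphns yya nygzf nmz pjh
Hunk 3: at line 7 remove [jphns,yya,nygzf] add [edtp,qccqv] -> 12 lines: qck nzps geed ztac pcfc hgyk aam apli edtp qccqv nmz pjh
Hunk 4: at line 1 remove [nzps,geed,ztac] add [mcwce,hyv] -> 11 lines: qck mcwce hyv pcfc hgyk aam apli edtp qccqv nmz pjh
Hunk 5: at line 3 remove [hgyk,aam,apli] add [zqb,zwwr] -> 10 lines: qck mcwce hyv pcfc zqb zwwr edtp qccqv nmz pjh
Hunk 6: at line 4 remove [zqb,zwwr,edtp] add [dqont,cpjz] -> 9 lines: qck mcwce hyv pcfc dqont cpjz qccqv nmz pjh
Hunk 7: at line 3 remove [dqont] add [rrsbh,pnxl] -> 10 lines: qck mcwce hyv pcfc rrsbh pnxl cpjz qccqv nmz pjh
Final line count: 10

Answer: 10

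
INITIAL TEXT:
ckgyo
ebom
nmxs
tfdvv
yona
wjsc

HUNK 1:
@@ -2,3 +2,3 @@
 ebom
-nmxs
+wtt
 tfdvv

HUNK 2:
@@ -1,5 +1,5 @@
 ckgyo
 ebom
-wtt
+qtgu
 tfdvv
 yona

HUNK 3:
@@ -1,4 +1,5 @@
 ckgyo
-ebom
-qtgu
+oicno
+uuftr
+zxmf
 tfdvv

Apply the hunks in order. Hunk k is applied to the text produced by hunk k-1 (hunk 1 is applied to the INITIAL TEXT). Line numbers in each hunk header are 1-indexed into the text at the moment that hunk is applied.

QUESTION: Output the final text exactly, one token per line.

Answer: ckgyo
oicno
uuftr
zxmf
tfdvv
yona
wjsc

Derivation:
Hunk 1: at line 2 remove [nmxs] add [wtt] -> 6 lines: ckgyo ebom wtt tfdvv yona wjsc
Hunk 2: at line 1 remove [wtt] add [qtgu] -> 6 lines: ckgyo ebom qtgu tfdvv yona wjsc
Hunk 3: at line 1 remove [ebom,qtgu] add [oicno,uuftr,zxmf] -> 7 lines: ckgyo oicno uuftr zxmf tfdvv yona wjsc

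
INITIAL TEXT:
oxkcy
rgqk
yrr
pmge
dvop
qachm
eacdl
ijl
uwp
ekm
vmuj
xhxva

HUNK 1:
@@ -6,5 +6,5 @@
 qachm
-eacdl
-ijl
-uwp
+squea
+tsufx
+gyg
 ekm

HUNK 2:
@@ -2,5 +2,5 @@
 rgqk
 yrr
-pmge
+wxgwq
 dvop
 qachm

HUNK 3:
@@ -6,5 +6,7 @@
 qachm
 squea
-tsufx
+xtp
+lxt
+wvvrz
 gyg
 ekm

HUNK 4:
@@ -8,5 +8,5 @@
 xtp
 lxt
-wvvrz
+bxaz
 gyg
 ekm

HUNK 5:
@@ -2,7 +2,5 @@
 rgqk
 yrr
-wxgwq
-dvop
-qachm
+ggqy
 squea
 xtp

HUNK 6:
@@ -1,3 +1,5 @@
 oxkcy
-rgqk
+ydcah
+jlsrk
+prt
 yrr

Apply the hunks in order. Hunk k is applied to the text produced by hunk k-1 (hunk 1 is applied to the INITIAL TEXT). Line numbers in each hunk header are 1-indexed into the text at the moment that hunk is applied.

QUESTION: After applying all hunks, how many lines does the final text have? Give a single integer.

Answer: 14

Derivation:
Hunk 1: at line 6 remove [eacdl,ijl,uwp] add [squea,tsufx,gyg] -> 12 lines: oxkcy rgqk yrr pmge dvop qachm squea tsufx gyg ekm vmuj xhxva
Hunk 2: at line 2 remove [pmge] add [wxgwq] -> 12 lines: oxkcy rgqk yrr wxgwq dvop qachm squea tsufx gyg ekm vmuj xhxva
Hunk 3: at line 6 remove [tsufx] add [xtp,lxt,wvvrz] -> 14 lines: oxkcy rgqk yrr wxgwq dvop qachm squea xtp lxt wvvrz gyg ekm vmuj xhxva
Hunk 4: at line 8 remove [wvvrz] add [bxaz] -> 14 lines: oxkcy rgqk yrr wxgwq dvop qachm squea xtp lxt bxaz gyg ekm vmuj xhxva
Hunk 5: at line 2 remove [wxgwq,dvop,qachm] add [ggqy] -> 12 lines: oxkcy rgqk yrr ggqy squea xtp lxt bxaz gyg ekm vmuj xhxva
Hunk 6: at line 1 remove [rgqk] add [ydcah,jlsrk,prt] -> 14 lines: oxkcy ydcah jlsrk prt yrr ggqy squea xtp lxt bxaz gyg ekm vmuj xhxva
Final line count: 14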